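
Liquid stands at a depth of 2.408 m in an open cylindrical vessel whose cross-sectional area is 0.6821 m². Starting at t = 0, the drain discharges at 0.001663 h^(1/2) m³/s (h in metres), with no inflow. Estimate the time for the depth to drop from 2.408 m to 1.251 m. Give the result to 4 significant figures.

With no inflow, A dh/dt = −0.001663 √h.
Separate and integrate: 2(√h − √h₀) = −(0.001663/A) t.
t = 2A(√h₀ − √h)/0.001663 = 2·0.6821·(√2.408 − √1.251)/0.001663
  = 1.36420 × (1.55177 − 1.11848) / 0.001663 = 355.440 s.

355.4 s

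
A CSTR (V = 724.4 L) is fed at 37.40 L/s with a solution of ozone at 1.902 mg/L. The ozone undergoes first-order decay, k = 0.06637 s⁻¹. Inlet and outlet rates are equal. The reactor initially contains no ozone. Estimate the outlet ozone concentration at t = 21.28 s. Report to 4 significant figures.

0.7646 mg/L

V dC/dt = Q(C_in − C) − k V C.
dC/dt = (Q/V) C_in − (Q/V + k) C; effective rate a = Q/V + k = 0.0516289 + 0.06637 = 0.117999 s⁻¹.
C_ss = Q C_in/(Q + kV) = 0.832196 mg/L; C(t) = C_ss + (C₀ − C_ss) e^(−a t).
C(21.28) = 0.832196 + (-0.832196)·e^(−0.117999·21.28) = 0.832196 + (-0.832196)·0.0811856 = 0.764634 mg/L.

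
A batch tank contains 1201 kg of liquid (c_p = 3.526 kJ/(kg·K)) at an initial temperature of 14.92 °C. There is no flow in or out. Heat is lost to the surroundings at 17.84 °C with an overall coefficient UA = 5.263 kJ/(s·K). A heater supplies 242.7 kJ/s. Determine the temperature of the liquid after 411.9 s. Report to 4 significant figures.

34.57 °C

M c_p dT/dt = −UA(T − T_amb) + Q̇.
dT/dt = (T_ss − T)/τ with T_ss = T_amb + Q̇/UA = 17.84 + 242.7/5.263 = 63.9544 °C, τ = M c_p/UA = 1201·3.526/5.263 = 804.622 s.
T approaches T_ss exponentially: T(t) = T_ss + (T₀ − T_ss) e^(−t/τ).
T(411.9) = 63.9544 + (-49.0344)·0.599345 = 34.5659 °C.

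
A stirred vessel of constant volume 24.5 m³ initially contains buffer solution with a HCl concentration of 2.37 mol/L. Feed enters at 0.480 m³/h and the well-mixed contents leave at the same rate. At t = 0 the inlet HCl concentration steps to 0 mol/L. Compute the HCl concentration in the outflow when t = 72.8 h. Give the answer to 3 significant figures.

0.569 mol/L

Mass balance on the solute (V constant): V dC/dt = Q(C_in − C).
Rewrite as dC/dt + C/τ = C_in/τ, τ = V/Q = 51.042 h.
This is linear first-order; C(t) = C_in + (C₀ − C_in) e^(−t/τ).
C(72.8) = 0 + (2.37 − 0)·e^(−72.8/51.042) = 0 + (2.3700)·0.24020 = 0.56927 mol/L.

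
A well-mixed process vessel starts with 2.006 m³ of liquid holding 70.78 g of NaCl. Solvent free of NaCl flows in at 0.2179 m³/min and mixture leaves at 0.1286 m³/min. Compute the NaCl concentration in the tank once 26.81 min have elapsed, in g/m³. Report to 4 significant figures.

Total volume: dV/dt = Q_in − Q_out = 0.0893000 m³/min, so V(t) = 2.006 + 0.0893000 t and V(26.81) = 4.40013 m³.
Species balance (pure solvent in): dm/dt = −Q_out · m/V(t).
Separate: dm/m = −Q_out dt/V(t) ⇒ ln(m/m₀) = −(Q_out/(Q_in−Q_out)) ln(V/V₀).
m = m₀ (V₀/V)^(Q_out/(Q_in−Q_out)) = 70.78 × (2.006/4.40013)^(1.44009) = 22.8374 g.
C = m/V = 22.8374/4.40013 = 5.19015 g/m³.

5.190 g/m³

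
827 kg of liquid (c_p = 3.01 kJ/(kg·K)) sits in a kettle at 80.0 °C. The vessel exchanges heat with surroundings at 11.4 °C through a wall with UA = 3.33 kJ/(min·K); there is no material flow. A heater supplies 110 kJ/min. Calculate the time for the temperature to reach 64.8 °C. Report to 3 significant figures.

417 min

Unsteady energy balance on the tank contents: M c_p dT/dt = −UA(T − T_amb) + Q̇.
τ = M c_p/UA = 747.53 min; T_ss = T_amb + Q̇/UA = 11.4 + 110/3.33 = 44.433 °C.
T(t) = T_ss + (T₀ − T_ss)e^(−t/τ); set T = 64.8:
t = −τ ln[(T − T_ss)/(T₀ − T_ss)] = −747.53 · ln(0.57264) = 416.75 min.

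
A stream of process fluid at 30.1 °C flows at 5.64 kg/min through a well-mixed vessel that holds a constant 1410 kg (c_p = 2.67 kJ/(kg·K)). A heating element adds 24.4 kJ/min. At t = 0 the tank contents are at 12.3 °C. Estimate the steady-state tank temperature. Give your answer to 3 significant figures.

31.7 °C

M c_p dT/dt = ṁ c_p (T_in − T) + Q̇.
At steady state dT/dt = 0 ⇒ T_ss = T_in + Q̇/(ṁ c_p) = 30.1 + 24.4/(5.64·2.67) = 31.720 °C.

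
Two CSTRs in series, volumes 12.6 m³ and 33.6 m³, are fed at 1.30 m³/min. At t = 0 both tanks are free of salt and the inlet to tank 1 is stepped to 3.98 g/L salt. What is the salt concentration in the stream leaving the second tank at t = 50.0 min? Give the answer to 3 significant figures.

Species balance on tank i: dCᵢ/dt = (Cᵢ₋₁ − Cᵢ)/τᵢ with τᵢ = Vᵢ/Q.
τ₁ = 12.6/1.30 = 9.6923 min; τ₂ = 33.6/1.30 = 25.846 min.
Solving the cascade with C₁(0)=C₂(0)=0 gives C₂(t) = C_in[1 − (τ₁ e^(−t/τ₁) − τ₂ e^(−t/τ₂))/(τ₁ − τ₂)].
At t = 50.0: e^(−t/τ₁) = 0.0057490, e^(−t/τ₂) = 0.14449.
C₂ = 3.98·[1 − (9.6923·0.0057490 − 25.846·0.14449)/(-16.154)] = 3.98·0.77226 = 3.0736 g/L.

3.07 g/L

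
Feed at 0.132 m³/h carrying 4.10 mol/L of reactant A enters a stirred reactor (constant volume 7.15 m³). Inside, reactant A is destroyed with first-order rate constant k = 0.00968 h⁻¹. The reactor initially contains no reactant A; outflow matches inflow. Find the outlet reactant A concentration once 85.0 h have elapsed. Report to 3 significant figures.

Species balance: V dC/dt = Q C_in − Q C − k V C.
This is linear with rate a = Q/V + k = 0.028142 h⁻¹.
C_ss = Q C_in/(Q + kV) = 2.6897 mol/L; C(t) = C_ss + (C₀ − C_ss) e^(−a t).
C(85.0) = 2.6897 + (-2.6897)·e^(−0.028142·85.0) = 2.6897 + (-2.6897)·0.091444 = 2.4437 mol/L.

2.44 mol/L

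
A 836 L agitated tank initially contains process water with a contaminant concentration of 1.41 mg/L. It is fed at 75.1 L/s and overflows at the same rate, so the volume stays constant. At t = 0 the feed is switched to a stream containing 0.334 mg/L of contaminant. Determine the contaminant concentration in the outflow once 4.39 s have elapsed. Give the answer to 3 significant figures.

Mass balance on the solute (V constant): V dC/dt = Q(C_in − C).
Rewrite as dC/dt + C/τ = C_in/τ, τ = V/Q = 11.132 s.
Solution: C(t) = C_in + (C₀ − C_in) e^(−t/τ).
C(4.39) = 0.334 + (1.41 − 0.334)·e^(−4.39/11.132) = 0.334 + (1.0760)·0.67411 = 1.0593 mg/L.

1.06 mg/L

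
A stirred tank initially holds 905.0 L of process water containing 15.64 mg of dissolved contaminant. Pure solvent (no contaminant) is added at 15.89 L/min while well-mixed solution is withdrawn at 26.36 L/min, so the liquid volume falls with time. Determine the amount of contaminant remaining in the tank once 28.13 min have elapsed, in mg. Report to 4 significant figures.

5.805 mg

Total volume: dV/dt = Q_in − Q_out = -10.4700 L/min, so V(t) = 905.0 − 10.4700 t and V(28.13) = 610.479 L.
Species balance (pure solvent in): dm/dt = −Q_out · m/V(t).
Separate: dm/m = −Q_out dt/V(t) ⇒ ln(m/m₀) = −(Q_out/(Q_in−Q_out)) ln(V/V₀).
m = m₀ (V₀/V)^(Q_out/(Q_in−Q_out)) = 15.64 × (905.0/610.479)^(-2.51767) = 5.80458 mg.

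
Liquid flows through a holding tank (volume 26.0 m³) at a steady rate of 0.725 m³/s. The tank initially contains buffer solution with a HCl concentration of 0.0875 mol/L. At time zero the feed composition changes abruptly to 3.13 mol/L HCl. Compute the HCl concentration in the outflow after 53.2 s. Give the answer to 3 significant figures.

Accumulation = in − out for the solute gives V dC/dt = Q(C_in − C).
Time constant τ = V/Q = 26.0/0.725 = 35.862 s.
Integrating: C(t) = C_in + (C₀ − C_in) e^(−t/τ).
C(53.2) = 3.13 + (0.0875 − 3.13)·e^(−53.2/35.862) = 3.13 + (-3.0425)·0.22685 = 2.4398 mol/L.

2.44 mol/L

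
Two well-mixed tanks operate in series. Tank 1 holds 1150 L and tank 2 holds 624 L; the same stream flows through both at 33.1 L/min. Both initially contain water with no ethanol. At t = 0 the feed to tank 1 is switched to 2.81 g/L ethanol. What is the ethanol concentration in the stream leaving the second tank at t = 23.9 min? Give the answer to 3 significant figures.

0.660 g/L

Each tank obeys Vᵢ dCᵢ/dt = Q(Cᵢ₋₁ − Cᵢ), so τᵢ = Vᵢ/Q.
τ₁ = 1150/33.1 = 34.743 min; τ₂ = 624/33.1 = 18.852 min.
Tank 1: C₁ = C_in(1 − e^(−t/τ₁)). Tank 2 (τ₁ ≠ τ₂): C₂ = C_in[1 − (τ₁ e^(−t/τ₁) − τ₂ e^(−t/τ₂))/(τ₁ − τ₂)].
At t = 23.9: e^(−t/τ₁) = 0.50263, e^(−t/τ₂) = 0.28146.
C₂ = 2.81·[1 − (34.743·0.50263 − 18.852·0.28146)/(15.891)] = 2.81·0.23499 = 0.66033 g/L.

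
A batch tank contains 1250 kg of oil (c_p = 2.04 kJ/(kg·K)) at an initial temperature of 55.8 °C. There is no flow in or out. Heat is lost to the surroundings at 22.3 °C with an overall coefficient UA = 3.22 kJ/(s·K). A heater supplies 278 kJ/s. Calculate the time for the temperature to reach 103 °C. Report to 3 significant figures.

1770 s

Unsteady energy balance on the tank contents: M c_p dT/dt = −UA(T − T_amb) + Q̇.
τ = M c_p/UA = 791.93 s; T_ss = T_amb + Q̇/UA = 22.3 + 278/3.22 = 108.64 °C.
T(t) = T_ss + (T₀ − T_ss)e^(−t/τ); set T = 103:
t = −τ ln[(T − T_ss)/(T₀ − T_ss)] = −791.93 · ln(0.10666) = 1772.4 s.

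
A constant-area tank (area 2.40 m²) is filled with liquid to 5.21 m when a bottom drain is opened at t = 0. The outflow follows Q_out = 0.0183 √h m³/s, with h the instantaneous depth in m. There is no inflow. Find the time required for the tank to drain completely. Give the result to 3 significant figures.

With no inflow, A dh/dt = −0.0183 √h.
Separate and integrate: 2(√h − √h₀) = −(0.0183/A) t.
Tank is empty when √h = 0: t_empty = 2A√h₀/0.0183.
t_empty = 2·2.40·√5.21/0.0183 = 4.8000·2.2825/0.0183 = 598.70 s.

599 s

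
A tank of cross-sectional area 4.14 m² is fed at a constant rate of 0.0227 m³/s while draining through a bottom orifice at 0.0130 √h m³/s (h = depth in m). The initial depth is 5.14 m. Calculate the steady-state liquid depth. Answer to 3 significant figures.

3.05 m

Level balance: A dh/dt = 0.0227 − 0.0130 √h. Setting dh/dt = 0:
Q_in = 0.0130 √h_ss ⇒ √h_ss = 0.0227/0.0130 = 1.7462.
h_ss = 1.7462² = 3.0491 m. (Since h₀ = 5.14 m > h_ss, the level will fall toward this value.)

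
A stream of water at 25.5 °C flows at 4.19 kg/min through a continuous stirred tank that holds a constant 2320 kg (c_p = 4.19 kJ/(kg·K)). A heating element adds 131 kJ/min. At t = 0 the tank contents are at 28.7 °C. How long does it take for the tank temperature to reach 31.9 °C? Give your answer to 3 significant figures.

Unsteady energy balance on the tank contents: M c_p dT/dt = ṁ c_p (T_in − T) + 131.
τ = M/ṁ = 553.70 min; T_ss = T_in + Q̇/(ṁ c_p) = 32.962 °C.
T(t) = T_ss + (T₀ − T_ss) e^(−t/τ). Set T = 31.9:
e^(−t/τ) = (31.9 − 32.962)/(28.7 − 32.962) = 0.24914
t = −553.70 · ln(0.24914) = 769.49 min.

769 min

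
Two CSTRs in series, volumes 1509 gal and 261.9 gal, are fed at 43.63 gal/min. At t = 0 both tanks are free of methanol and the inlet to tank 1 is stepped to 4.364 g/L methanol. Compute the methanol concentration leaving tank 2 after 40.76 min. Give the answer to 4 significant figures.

Each tank obeys Vᵢ dCᵢ/dt = Q(Cᵢ₋₁ − Cᵢ), so τᵢ = Vᵢ/Q.
τ₁ = 1509/43.63 = 34.5863 min; τ₂ = 261.9/43.63 = 6.00275 min.
Tank 1: C₁ = C_in(1 − e^(−t/τ₁)). Tank 2 (τ₁ ≠ τ₂): C₂ = C_in[1 − (τ₁ e^(−t/τ₁) − τ₂ e^(−t/τ₂))/(τ₁ − τ₂)].
At t = 40.76: e^(−t/τ₁) = 0.307740, e^(−t/τ₂) = 0.00112472.
C₂ = 4.364·[1 − (34.5863·0.307740 − 6.00275·0.00112472)/(28.5835)] = 4.364·0.627869 = 2.74002 g/L.

2.740 g/L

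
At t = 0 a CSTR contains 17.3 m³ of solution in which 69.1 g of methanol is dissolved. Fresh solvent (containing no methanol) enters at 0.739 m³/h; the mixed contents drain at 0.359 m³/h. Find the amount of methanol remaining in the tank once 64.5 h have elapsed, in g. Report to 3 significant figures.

Let m(t) be the amount of methanol. Volume: V(t) = V₀ + (Q_in − Q_out) t = 17.3 + 0.38000 t; V(64.5) = 41.810 m³.
Species balance (pure solvent in): dm/dt = −Q_out · m/V(t).
dm/m = −Q_out dt/(V₀ + 0.38000 t); integrating gives ln(m/m₀) = −(Q_out/(Q_in−Q_out)) ln(V/V₀).
m = m₀ (V₀/V)^(Q_out/(Q_in−Q_out)) = 69.1 × (17.3/41.810)^(0.94474) = 30.021 g.

30.0 g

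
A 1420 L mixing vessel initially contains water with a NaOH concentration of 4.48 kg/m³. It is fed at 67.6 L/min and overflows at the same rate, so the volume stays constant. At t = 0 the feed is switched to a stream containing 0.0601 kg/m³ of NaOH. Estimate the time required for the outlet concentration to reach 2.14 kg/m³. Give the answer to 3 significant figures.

15.8 min

Unsteady species balance (constant V, well mixed): V dC/dt = Q(C_in − C), so τ = V/Q = 21.006 min.
C(t) = C_in + (C₀ − C_in) e^(−t/τ). Set C = 2.14 and solve for t:
e^(−t/τ) = (C − C_in)/(C₀ − C_in) = (2.14 − 0.0601)/(4.48 − 0.0601) = 0.47058
t = −τ ln(…) = 21.006 × 0.75380 = 15.834 min.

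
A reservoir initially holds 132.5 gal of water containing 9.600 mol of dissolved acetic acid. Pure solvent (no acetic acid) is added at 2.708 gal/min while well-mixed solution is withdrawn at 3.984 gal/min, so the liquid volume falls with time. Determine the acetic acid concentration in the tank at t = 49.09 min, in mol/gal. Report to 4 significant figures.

Let m(t) be the amount of acetic acid. Volume: V(t) = V₀ + (Q_in − Q_out) t = 132.5 − 1.27600 t; V(49.09) = 69.8612 gal.
No acetic acid enters, so dm/dt = −Q_out · (m/V).
Separate: dm/m = −Q_out dt/V(t) ⇒ ln(m/m₀) = −(Q_out/(Q_in−Q_out)) ln(V/V₀).
m = m₀ (V₀/V)^(Q_out/(Q_in−Q_out)) = 9.600 × (132.5/69.8612)^(-3.12226) = 1.30121 mol.
C = m/V = 1.30121/69.8612 = 0.0186256 mol/gal.

0.01863 mol/gal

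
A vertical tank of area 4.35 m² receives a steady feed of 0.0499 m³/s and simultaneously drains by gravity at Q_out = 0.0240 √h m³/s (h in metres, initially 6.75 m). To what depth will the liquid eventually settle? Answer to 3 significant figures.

4.32 m

Level balance: A dh/dt = 0.0499 − 0.0240 √h. Setting dh/dt = 0:
Q_in = 0.0240 √h_ss ⇒ √h_ss = 0.0499/0.0240 = 2.0792.
h_ss = 2.0792² = 4.3229 m. (Since h₀ = 6.75 m > h_ss, the level will fall toward this value.)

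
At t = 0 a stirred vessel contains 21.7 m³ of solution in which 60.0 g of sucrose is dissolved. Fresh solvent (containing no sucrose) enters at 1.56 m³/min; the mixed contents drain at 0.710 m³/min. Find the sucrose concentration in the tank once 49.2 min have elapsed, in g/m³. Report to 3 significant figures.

0.385 g/m³

Let m(t) be the amount of sucrose. Volume: V(t) = V₀ + (Q_in − Q_out) t = 21.7 + 0.85000 t; V(49.2) = 63.520 m³.
No sucrose enters, so dm/dt = −Q_out · (m/V).
dm/m = −Q_out dt/(V₀ + 0.85000 t); integrating gives ln(m/m₀) = −(Q_out/(Q_in−Q_out)) ln(V/V₀).
m = m₀ (V₀/V)^(Q_out/(Q_in−Q_out)) = 60.0 × (21.7/63.520)^(0.83529) = 24.464 g.
C = m/V = 24.464/63.520 = 0.38514 g/m³.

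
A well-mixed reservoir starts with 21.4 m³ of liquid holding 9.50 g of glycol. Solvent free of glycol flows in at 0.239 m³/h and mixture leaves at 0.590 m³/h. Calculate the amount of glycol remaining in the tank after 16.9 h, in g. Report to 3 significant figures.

5.50 g

Total volume: dV/dt = Q_in − Q_out = -0.35100 m³/h, so V(t) = 21.4 − 0.35100 t and V(16.9) = 15.468 m³.
Species balance (pure solvent in): dm/dt = −Q_out · m/V(t).
Separate: dm/m = −Q_out dt/V(t) ⇒ ln(m/m₀) = −(Q_out/(Q_in−Q_out)) ln(V/V₀).
m = m₀ (V₀/V)^(Q_out/(Q_in−Q_out)) = 9.50 × (21.4/15.468)^(-1.6809) = 5.5050 g.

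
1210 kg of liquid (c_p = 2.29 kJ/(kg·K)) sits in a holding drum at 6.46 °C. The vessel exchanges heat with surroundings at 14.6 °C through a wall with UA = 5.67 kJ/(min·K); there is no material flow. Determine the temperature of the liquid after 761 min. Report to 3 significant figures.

Unsteady energy balance on the tank contents: M c_p dT/dt = −UA(T − T_amb).
dT/dt = (T_ss − T)/τ with T_ss = T_amb = 14.600 °C, τ = M c_p/UA = 1210·2.29/5.67 = 488.69 min.
T approaches T_ss exponentially: T(t) = T_ss + (T₀ − T_ss) e^(−t/τ).
T(761) = 14.600 + (-8.1400)·0.21072 = 12.885 °C.

12.9 °C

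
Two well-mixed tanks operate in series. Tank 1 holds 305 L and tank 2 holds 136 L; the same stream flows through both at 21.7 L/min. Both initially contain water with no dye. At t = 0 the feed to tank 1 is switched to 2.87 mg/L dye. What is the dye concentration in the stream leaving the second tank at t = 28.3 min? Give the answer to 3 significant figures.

Species balance on tank i: dCᵢ/dt = (Cᵢ₋₁ − Cᵢ)/τᵢ with τᵢ = Vᵢ/Q.
τ₁ = 305/21.7 = 14.055 min; τ₂ = 136/21.7 = 6.2673 min.
Tank 1: C₁ = C_in(1 − e^(−t/τ₁)). Tank 2 (τ₁ ≠ τ₂): C₂ = C_in[1 − (τ₁ e^(−t/τ₁) − τ₂ e^(−t/τ₂))/(τ₁ − τ₂)].
At t = 28.3: e^(−t/τ₁) = 0.13352, e^(−t/τ₂) = 0.010938.
C₂ = 2.87·[1 − (14.055·0.13352 − 6.2673·0.010938)/(7.7880)] = 2.87·0.76783 = 2.2037 mg/L.

2.20 mg/L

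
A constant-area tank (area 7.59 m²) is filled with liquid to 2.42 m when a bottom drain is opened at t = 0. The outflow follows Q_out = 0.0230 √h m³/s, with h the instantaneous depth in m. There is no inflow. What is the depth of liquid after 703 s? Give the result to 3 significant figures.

0.241 m

Unsteady balance on liquid volume: A dh/dt = −0.0230 √h.
∫ h^(−1/2) dh = −(0.0230/A) ∫ dt, giving 2√h = 2√h₀ − (0.0230/A) t.
√h = √2.42 − 0.0230·703/(2·7.59) = 1.5556 − 1.0652 = 0.49048.
h = 0.49048² = 0.24057 m.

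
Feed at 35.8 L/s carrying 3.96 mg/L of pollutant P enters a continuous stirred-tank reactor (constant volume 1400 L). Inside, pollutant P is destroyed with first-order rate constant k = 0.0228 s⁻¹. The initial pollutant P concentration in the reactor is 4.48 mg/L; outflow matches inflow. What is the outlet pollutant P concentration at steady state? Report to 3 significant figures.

2.09 mg/L

V dC/dt = Q(C_in − C) − k V C.
Steady state (dC/dt = 0): C_ss = Q C_in/(Q + kV) = C_in/(1 + kV/Q).
C_ss = 35.8·3.96/(35.8 + 0.0228·1400) = 141.77/67.720 = 2.0934 mg/L.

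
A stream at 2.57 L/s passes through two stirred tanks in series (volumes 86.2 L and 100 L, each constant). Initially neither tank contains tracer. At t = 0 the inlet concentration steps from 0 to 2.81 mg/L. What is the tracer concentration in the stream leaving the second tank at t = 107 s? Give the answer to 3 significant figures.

2.23 mg/L

Each tank obeys Vᵢ dCᵢ/dt = Q(Cᵢ₋₁ − Cᵢ), so τᵢ = Vᵢ/Q.
τ₁ = 86.2/2.57 = 33.541 s; τ₂ = 100/2.57 = 38.911 s.
Solving the cascade with C₁(0)=C₂(0)=0 gives C₂(t) = C_in[1 − (τ₁ e^(−t/τ₁) − τ₂ e^(−t/τ₂))/(τ₁ − τ₂)].
At t = 107: e^(−t/τ₁) = 0.041166, e^(−t/τ₂) = 0.063934.
C₂ = 2.81·[1 − (33.541·0.041166 − 38.911·0.063934)/(-5.3696)] = 2.81·0.79385 = 2.2307 mg/L.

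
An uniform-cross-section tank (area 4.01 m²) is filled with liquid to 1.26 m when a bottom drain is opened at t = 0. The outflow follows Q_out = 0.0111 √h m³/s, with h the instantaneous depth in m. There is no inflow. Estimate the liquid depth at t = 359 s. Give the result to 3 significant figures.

Unsteady balance on liquid volume: A dh/dt = −0.0111 √h.
∫ h^(−1/2) dh = −(0.0111/A) ∫ dt, giving 2√h = 2√h₀ − (0.0111/A) t.
√h = √1.26 − 0.0111·359/(2·4.01) = 1.1225 − 0.49687 = 0.62563.
h = 0.62563² = 0.39141 m.

0.391 m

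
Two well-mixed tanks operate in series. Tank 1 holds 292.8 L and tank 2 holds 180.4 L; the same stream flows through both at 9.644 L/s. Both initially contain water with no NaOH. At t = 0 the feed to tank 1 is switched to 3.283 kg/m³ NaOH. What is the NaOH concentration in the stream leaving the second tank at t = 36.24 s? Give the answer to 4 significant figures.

Species balance on tank i: dCᵢ/dt = (Cᵢ₋₁ − Cᵢ)/τᵢ with τᵢ = Vᵢ/Q.
τ₁ = 292.8/9.644 = 30.3608 s; τ₂ = 180.4/9.644 = 18.7059 s.
Tank 1: C₁ = C_in(1 − e^(−t/τ₁)). Tank 2 (τ₁ ≠ τ₂): C₂ = C_in[1 − (τ₁ e^(−t/τ₁) − τ₂ e^(−t/τ₂))/(τ₁ − τ₂)].
At t = 36.24: e^(−t/τ₁) = 0.303115, e^(−t/τ₂) = 0.144085.
C₂ = 3.283·[1 − (30.3608·0.303115 − 18.7059·0.144085)/(11.6549)] = 3.283·0.441644 = 1.44992 kg/m³.

1.450 kg/m³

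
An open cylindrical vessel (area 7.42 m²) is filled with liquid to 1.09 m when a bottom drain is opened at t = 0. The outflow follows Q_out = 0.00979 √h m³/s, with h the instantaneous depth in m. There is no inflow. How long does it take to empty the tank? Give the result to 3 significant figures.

1580 s

A dh/dt = −Q_out = −0.00979 √h.
This is separable: 2 d(√h)/dt = −0.00979/A, so √h = √h₀ − (0.00979/(2A)) t.
Set h = 0: 2√h₀ = (0.00979/A) t_empty ⇒ t_empty = 2A√h₀/0.00979.
t_empty = 2·7.42·√1.09/0.00979 = 14.840·1.0440/0.00979 = 1582.6 s.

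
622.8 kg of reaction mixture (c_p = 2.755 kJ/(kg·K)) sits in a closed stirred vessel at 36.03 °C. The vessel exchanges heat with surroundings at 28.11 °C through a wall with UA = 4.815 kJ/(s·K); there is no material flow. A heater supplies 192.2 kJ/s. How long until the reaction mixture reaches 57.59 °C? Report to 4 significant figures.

M c_p dT/dt = −UA(T − T_amb) + Q̇.
τ = M c_p/UA = 356.348 s; T_ss = T_amb + Q̇/UA = 28.11 + 192.2/4.815 = 68.0269 °C.
T(t) = T_ss + (T₀ − T_ss)e^(−t/τ); set T = 57.59:
t = −τ ln[(T − T_ss)/(T₀ − T_ss)] = −356.348 · ln(0.326185) = 399.213 s.

399.2 s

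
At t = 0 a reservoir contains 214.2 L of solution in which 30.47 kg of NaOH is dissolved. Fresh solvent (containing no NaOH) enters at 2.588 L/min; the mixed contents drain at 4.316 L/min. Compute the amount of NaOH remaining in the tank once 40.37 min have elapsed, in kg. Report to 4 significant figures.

Let m(t) be the amount of NaOH. Volume: V(t) = V₀ + (Q_in − Q_out) t = 214.2 − 1.72800 t; V(40.37) = 144.441 L.
No NaOH enters, so dm/dt = −Q_out · (m/V).
Separate: dm/m = −Q_out dt/V(t) ⇒ ln(m/m₀) = −(Q_out/(Q_in−Q_out)) ln(V/V₀).
m = m₀ (V₀/V)^(Q_out/(Q_in−Q_out)) = 30.47 × (214.2/144.441)^(-2.49769) = 11.3879 kg.

11.39 kg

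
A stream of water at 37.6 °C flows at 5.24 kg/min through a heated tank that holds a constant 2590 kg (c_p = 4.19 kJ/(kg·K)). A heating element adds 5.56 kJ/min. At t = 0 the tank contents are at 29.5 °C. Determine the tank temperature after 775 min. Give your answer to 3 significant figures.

36.1 °C

M c_p dT/dt = ṁ c_p (T_in − T) + Q̇.
τ = M/ṁ = 494.27 min; T_ss = T_in + Q̇/(ṁ c_p) = 37.6 + 5.56/(5.24·4.19) = 37.853 °C.
T approaches T_ss exponentially: T(t) = T_ss + (T₀ − T_ss) e^(−t/τ).
T(775) = 37.853 + (-8.3532)·e^(−775/494.27) = 37.853 + (-8.3532)·0.20847 = 36.112 °C.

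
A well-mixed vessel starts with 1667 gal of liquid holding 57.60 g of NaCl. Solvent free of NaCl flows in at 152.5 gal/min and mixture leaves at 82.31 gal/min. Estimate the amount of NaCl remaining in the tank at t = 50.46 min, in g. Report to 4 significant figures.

15.14 g

Let m(t) be the amount of NaCl. Volume: V(t) = V₀ + (Q_in − Q_out) t = 1667 + 70.1900 t; V(50.46) = 5208.79 gal.
Species balance (pure solvent in): dm/dt = −Q_out · m/V(t).
dm/m = −Q_out dt/(V₀ + 70.1900 t); integrating gives ln(m/m₀) = −(Q_out/(Q_in−Q_out)) ln(V/V₀).
m = m₀ (V₀/V)^(Q_out/(Q_in−Q_out)) = 57.60 × (1667/5208.79)^(1.17267) = 15.1420 g.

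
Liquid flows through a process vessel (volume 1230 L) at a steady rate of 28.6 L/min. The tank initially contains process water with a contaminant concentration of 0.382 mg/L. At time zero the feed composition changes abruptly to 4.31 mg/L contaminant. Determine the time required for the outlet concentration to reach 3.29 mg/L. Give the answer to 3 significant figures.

Species balance: V dC/dt = Q(C_in − C) ⇒ τ = V/Q = 43.007 min.
C(t) = C_in + (C₀ − C_in) e^(−t/τ). Set C = 3.29 and solve for t:
e^(−t/τ) = (C − C_in)/(C₀ − C_in) = (3.29 − 4.31)/(0.382 − 4.31) = 0.25967
t = −τ ln(…) = 43.007 × 1.3483 = 57.988 min.

58.0 min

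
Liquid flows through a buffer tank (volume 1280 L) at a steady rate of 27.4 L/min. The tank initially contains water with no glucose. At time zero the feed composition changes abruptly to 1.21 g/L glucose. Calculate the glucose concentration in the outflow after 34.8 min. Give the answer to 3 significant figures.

Mass balance on the solute (V constant): V dC/dt = Q(C_in − C).
So dC/dt = (C_in − C)/τ with τ = V/Q = 1280/27.4 = 46.715 min.
Solution: C(t) = C_in + (C₀ − C_in) e^(−t/τ).
C(34.8) = 1.21 + (0 − 1.21)·e^(−34.8/46.715) = 1.21 + (-1.2100)·0.47476 = 0.63554 g/L.

0.636 g/L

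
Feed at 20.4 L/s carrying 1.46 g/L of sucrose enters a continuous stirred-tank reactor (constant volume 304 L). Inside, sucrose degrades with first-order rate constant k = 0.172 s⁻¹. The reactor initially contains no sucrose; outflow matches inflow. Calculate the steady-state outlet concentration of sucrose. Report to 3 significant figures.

V dC/dt = Q(C_in − C) − k V C.
At steady state: 0 = Q C_in − (Q + kV) C_ss, so C_ss = Q C_in/(Q + kV).
C_ss = 20.4·1.46/(20.4 + 0.172·304) = 29.784/72.688 = 0.40975 g/L.

0.410 g/L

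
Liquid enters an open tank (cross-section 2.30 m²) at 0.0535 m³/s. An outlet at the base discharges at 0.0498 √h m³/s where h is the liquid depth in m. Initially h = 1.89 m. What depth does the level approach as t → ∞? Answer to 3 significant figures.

A dh/dt = Q_in − 0.0498 √h. Steady state requires inflow = outflow:
Q_in = 0.0498 √h_ss ⇒ √h_ss = 0.0535/0.0498 = 1.0743.
h_ss = 1.0743² = 1.1541 m. (Since h₀ = 1.89 m > h_ss, the level will fall toward this value.)

1.15 m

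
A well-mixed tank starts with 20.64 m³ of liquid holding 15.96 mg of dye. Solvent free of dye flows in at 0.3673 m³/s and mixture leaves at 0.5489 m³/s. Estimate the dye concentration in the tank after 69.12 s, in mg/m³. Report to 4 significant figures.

0.1162 mg/m³

Total volume: dV/dt = Q_in − Q_out = -0.181600 m³/s, so V(t) = 20.64 − 0.181600 t and V(69.12) = 8.08781 m³.
Species balance (pure solvent in): dm/dt = −Q_out · m/V(t).
Separate: dm/m = −Q_out dt/V(t) ⇒ ln(m/m₀) = −(Q_out/(Q_in−Q_out)) ln(V/V₀).
m = m₀ (V₀/V)^(Q_out/(Q_in−Q_out)) = 15.96 × (20.64/8.08781)^(-3.02258) = 0.940178 mg.
C = m/V = 0.940178/8.08781 = 0.116246 mg/m³.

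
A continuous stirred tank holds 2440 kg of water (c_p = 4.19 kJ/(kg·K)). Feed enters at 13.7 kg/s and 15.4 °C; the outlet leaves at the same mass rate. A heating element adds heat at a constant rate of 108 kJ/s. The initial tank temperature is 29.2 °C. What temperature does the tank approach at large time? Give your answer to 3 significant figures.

17.3 °C

Unsteady energy balance on the tank contents: M c_p dT/dt = ṁ c_p (T_in − T) + 108.
At steady state dT/dt = 0 ⇒ T_ss = T_in + Q̇/(ṁ c_p) = 15.4 + 108/(13.7·4.19) = 17.281 °C.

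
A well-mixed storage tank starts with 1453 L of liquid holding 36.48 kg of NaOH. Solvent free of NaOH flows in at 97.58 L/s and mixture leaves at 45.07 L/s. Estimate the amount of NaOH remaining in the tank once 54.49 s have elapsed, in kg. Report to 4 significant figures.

Let m(t) be the amount of NaOH. Volume: V(t) = V₀ + (Q_in − Q_out) t = 1453 + 52.5100 t; V(54.49) = 4314.27 L.
Solute balance: dm/dt = 0 − Q_out C = −Q_out m/V(t).
Separate: dm/m = −Q_out dt/V(t) ⇒ ln(m/m₀) = −(Q_out/(Q_in−Q_out)) ln(V/V₀).
m = m₀ (V₀/V)^(Q_out/(Q_in−Q_out)) = 36.48 × (1453/4314.27)^(0.858313) = 14.3344 kg.

14.33 kg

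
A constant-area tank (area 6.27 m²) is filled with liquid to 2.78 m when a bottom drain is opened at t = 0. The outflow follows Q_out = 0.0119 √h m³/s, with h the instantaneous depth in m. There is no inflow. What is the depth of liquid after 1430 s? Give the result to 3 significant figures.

0.0963 m

A dh/dt = −Q_out = −0.0119 √h.
Separate and integrate: 2(√h − √h₀) = −(0.0119/A) t.
√h = √2.78 − 0.0119·1430/(2·6.27) = 1.6673 − 1.3570 = 0.31032.
h = 0.31032² = 0.096296 m.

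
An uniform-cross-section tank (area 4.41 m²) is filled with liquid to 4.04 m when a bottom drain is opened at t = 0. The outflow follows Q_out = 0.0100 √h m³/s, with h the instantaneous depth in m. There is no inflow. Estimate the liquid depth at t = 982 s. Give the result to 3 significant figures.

0.804 m

Unsteady balance on liquid volume: A dh/dt = −0.0100 √h.
Separate and integrate: 2(√h − √h₀) = −(0.0100/A) t.
√h = √4.04 − 0.0100·982/(2·4.41) = 2.0100 − 1.1134 = 0.89660.
h = 0.89660² = 0.80389 m.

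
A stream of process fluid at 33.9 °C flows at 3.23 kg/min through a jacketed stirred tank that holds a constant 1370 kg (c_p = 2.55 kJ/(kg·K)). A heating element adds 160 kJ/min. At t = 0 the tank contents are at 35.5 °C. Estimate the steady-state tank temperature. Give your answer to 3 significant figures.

53.3 °C

M c_p dT/dt = ṁ c_p (T_in − T) + Q̇.
At steady state dT/dt = 0 ⇒ T_ss = T_in + Q̇/(ṁ c_p) = 33.9 + 160/(3.23·2.55) = 53.326 °C.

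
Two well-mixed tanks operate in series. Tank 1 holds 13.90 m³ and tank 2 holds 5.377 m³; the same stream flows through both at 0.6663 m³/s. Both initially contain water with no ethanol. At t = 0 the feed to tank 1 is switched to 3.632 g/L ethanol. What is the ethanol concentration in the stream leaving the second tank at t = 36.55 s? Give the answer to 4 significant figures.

Each tank obeys Vᵢ dCᵢ/dt = Q(Cᵢ₋₁ − Cᵢ), so τᵢ = Vᵢ/Q.
τ₁ = 13.90/0.6663 = 20.8615 s; τ₂ = 5.377/0.6663 = 8.06994 s.
Solving the cascade with C₁(0)=C₂(0)=0 gives C₂(t) = C_in[1 − (τ₁ e^(−t/τ₁) − τ₂ e^(−t/τ₂))/(τ₁ − τ₂)].
At t = 36.55: e^(−t/τ₁) = 0.173421, e^(−t/τ₂) = 0.0107898.
C₂ = 3.632·[1 − (20.8615·0.173421 − 8.06994·0.0107898)/(12.7915)] = 3.632·0.723978 = 2.62949 g/L.

2.629 g/L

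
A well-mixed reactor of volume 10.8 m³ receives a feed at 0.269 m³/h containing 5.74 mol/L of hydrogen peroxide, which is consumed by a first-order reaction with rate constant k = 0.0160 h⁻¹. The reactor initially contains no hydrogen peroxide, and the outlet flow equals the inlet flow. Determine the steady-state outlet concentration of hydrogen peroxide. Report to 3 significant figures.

3.49 mol/L

Species balance: V dC/dt = Q C_in − Q C − k V C.
Steady state (dC/dt = 0): C_ss = Q C_in/(Q + kV) = C_in/(1 + kV/Q).
C_ss = 0.269·5.74/(0.269 + 0.0160·10.8) = 1.5441/0.44180 = 3.4949 mol/L.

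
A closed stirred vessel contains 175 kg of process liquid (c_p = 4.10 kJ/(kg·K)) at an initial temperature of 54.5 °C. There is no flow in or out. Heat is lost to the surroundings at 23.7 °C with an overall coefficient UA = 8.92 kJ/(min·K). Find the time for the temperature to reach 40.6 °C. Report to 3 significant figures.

48.3 min

Lumped-capacitance energy balance: M c_p dT/dt = UA(T_amb − T).
τ = M c_p/UA = 80.437 min; T_ss = T_amb = 23.700 °C.
T(t) = T_ss + (T₀ − T_ss)e^(−t/τ); set T = 40.6:
t = −τ ln[(T − T_ss)/(T₀ − T_ss)] = −80.437 · ln(0.54870) = 48.279 min.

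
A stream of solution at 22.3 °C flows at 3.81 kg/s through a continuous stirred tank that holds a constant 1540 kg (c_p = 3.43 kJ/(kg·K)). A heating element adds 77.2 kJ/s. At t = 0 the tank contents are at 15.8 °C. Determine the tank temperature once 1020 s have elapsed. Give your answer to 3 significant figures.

27.2 °C

M c_p dT/dt = ṁ c_p (T_in − T) + Q̇.
Rearrange: dT/dt = (T_ss − T)/τ with τ = M/ṁ = 404.20 s and T_ss = T_in + Q̇/(ṁ c_p) = 28.207 °C.
Solution: T(t) = T_ss + (T₀ − T_ss) e^(−t/τ).
T(1020) = 28.207 + (-12.407)·e^(−1020/404.20) = 28.207 + (-12.407)·0.080178 = 27.213 °C.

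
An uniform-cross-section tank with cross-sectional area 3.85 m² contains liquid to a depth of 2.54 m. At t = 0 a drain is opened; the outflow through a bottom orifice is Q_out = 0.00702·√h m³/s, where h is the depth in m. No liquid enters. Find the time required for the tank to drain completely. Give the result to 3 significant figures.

Accumulation of liquid (constant cross-section A): A dh/dt = −0.00702 √h.
This is separable: 2 d(√h)/dt = −0.00702/A, so √h = √h₀ − (0.00702/(2A)) t.
Set h = 0: 2√h₀ = (0.00702/A) t_empty ⇒ t_empty = 2A√h₀/0.00702.
t_empty = 2·3.85·√2.54/0.00702 = 7.7000·1.5937/0.00702 = 1748.1 s.

1750 s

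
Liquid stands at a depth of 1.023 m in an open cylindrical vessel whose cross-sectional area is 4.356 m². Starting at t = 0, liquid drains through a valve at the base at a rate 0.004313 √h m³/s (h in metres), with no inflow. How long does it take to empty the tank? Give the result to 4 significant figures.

2043 s

A dh/dt = −Q_out = −0.004313 √h.
∫ h^(−1/2) dh = −(0.004313/A) ∫ dt, giving 2√h = 2√h₀ − (0.004313/A) t.
Tank is empty when √h = 0: t_empty = 2A√h₀/0.004313.
t_empty = 2·4.356·√1.023/0.004313 = 8.71200·1.01143/0.004313 = 2043.04 s.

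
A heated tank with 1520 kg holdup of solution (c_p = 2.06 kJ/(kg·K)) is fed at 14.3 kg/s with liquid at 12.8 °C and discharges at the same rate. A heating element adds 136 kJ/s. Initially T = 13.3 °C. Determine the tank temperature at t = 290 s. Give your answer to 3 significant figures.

17.1 °C

First-law balance (no shaft work): M c_p dT/dt = ṁ c_p (T_in − T) + 136.
Rearrange: dT/dt = (T_ss − T)/τ with τ = M/ṁ = 106.29 s and T_ss = T_in + Q̇/(ṁ c_p) = 17.417 °C.
Integrating: T(t) = T_ss + (T₀ − T_ss) e^(−t/τ).
T(290) = 17.417 + (-4.1167)·e^(−290/106.29) = 17.417 + (-4.1167)·0.065331 = 17.148 °C.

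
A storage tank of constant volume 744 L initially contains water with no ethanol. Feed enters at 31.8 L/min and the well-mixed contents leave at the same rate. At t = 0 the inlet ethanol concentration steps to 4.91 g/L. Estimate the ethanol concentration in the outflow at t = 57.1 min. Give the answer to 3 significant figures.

Unsteady species balance (constant V, well mixed): V dC/dt = Q(C_in − C).
So dC/dt = (C_in − C)/τ with τ = V/Q = 744/31.8 = 23.396 min.
C approaches C_in exponentially: C(t) = C_in + (C₀ − C_in) e^(−t/τ).
C(57.1) = 4.91 + (0 − 4.91)·e^(−57.1/23.396) = 4.91 + (-4.9100)·0.087112 = 4.4823 g/L.

4.48 g/L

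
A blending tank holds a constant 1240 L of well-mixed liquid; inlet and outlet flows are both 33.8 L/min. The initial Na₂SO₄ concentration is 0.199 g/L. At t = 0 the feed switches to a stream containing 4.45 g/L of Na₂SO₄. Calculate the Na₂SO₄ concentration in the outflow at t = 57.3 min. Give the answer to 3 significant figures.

Species balance on the tank: V dC/dt = Q(C_in − C).
So dC/dt = (C_in − C)/τ with τ = V/Q = 1240/33.8 = 36.686 min.
C approaches C_in exponentially: C(t) = C_in + (C₀ − C_in) e^(−t/τ).
C(57.3) = 4.45 + (0.199 − 4.45)·e^(−57.3/36.686) = 4.45 + (-4.2510)·0.20974 = 3.5584 g/L.

3.56 g/L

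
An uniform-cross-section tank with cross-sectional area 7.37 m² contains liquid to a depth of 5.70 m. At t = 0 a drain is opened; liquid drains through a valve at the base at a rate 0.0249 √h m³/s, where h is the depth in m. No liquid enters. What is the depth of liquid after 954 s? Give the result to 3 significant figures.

A dh/dt = −Q_out = −0.0249 √h.
∫ h^(−1/2) dh = −(0.0249/A) ∫ dt, giving 2√h = 2√h₀ − (0.0249/A) t.
√h = √5.70 − 0.0249·954/(2·7.37) = 2.3875 − 1.6116 = 0.77589.
h = 0.77589² = 0.60201 m.

0.602 m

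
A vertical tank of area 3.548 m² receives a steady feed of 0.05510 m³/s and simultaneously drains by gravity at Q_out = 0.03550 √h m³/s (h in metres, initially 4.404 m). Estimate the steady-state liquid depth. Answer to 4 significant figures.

Unsteady balance on liquid volume: A dh/dt = Q_in − 0.03550 √h. At steady state dh/dt = 0:
Q_in = 0.03550 √h_ss ⇒ √h_ss = 0.05510/0.03550 = 1.55211.
h_ss = 1.55211² = 2.40905 m. (Since h₀ = 4.404 m > h_ss, the level will fall toward this value.)

2.409 m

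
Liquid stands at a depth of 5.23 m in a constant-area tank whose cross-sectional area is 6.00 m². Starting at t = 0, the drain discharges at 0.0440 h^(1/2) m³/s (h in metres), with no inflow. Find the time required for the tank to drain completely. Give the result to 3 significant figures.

With no inflow, A dh/dt = −0.0440 √h.
Separate and integrate: 2(√h − √h₀) = −(0.0440/A) t.
Set h = 0: 2√h₀ = (0.0440/A) t_empty ⇒ t_empty = 2A√h₀/0.0440.
t_empty = 2·6.00·√5.23/0.0440 = 12.000·2.2869/0.0440 = 623.71 s.

624 s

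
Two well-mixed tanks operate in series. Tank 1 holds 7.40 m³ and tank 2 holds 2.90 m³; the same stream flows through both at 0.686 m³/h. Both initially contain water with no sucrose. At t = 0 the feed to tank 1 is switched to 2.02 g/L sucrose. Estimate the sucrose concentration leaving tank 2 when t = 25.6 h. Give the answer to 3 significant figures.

Time constants: τᵢ = Vᵢ/Q for each well-mixed tank.
τ₁ = 7.40/0.686 = 10.787 h; τ₂ = 2.90/0.686 = 4.2274 h.
Tank 1: C₁ = C_in(1 − e^(−t/τ₁)). Tank 2 (τ₁ ≠ τ₂): C₂ = C_in[1 − (τ₁ e^(−t/τ₁) − τ₂ e^(−t/τ₂))/(τ₁ − τ₂)].
At t = 25.6: e^(−t/τ₁) = 0.093183, e^(−t/τ₂) = 0.0023444.
C₂ = 2.02·[1 − (10.787·0.093183 − 4.2274·0.0023444)/(6.5598)] = 2.02·0.84828 = 1.7135 g/L.

1.71 g/L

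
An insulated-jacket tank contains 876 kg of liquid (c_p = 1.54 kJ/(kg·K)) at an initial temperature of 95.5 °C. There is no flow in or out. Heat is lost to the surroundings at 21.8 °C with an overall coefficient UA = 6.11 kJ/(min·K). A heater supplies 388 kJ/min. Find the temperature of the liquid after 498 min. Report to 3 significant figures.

86.4 °C

M c_p dT/dt = −UA(T − T_amb) + Q̇.
dT/dt = (T_ss − T)/τ with T_ss = T_amb + Q̇/UA = 21.8 + 388/6.11 = 85.302 °C, τ = M c_p/UA = 876·1.54/6.11 = 220.79 min.
Solution: T(t) = T_ss + (T₀ − T_ss) e^(−t/τ).
T(498) = 85.302 + (10.198)·0.10482 = 86.371 °C.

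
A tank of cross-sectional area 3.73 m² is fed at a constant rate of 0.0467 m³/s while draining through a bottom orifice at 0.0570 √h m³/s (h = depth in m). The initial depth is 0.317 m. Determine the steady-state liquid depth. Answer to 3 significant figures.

Level balance: A dh/dt = 0.0467 − 0.0570 √h. Setting dh/dt = 0:
Q_in = 0.0570 √h_ss ⇒ √h_ss = 0.0467/0.0570 = 0.81930.
h_ss = 0.81930² = 0.67125 m. (Since h₀ = 0.317 m < h_ss, the level will rise toward this value.)

0.671 m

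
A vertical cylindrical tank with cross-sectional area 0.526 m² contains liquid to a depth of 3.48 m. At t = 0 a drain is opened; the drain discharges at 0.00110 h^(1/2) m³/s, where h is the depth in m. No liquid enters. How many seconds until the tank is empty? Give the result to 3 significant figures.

With no inflow, A dh/dt = −0.00110 √h.
Separate and integrate: 2(√h − √h₀) = −(0.00110/A) t.
Tank is empty when √h = 0: t_empty = 2A√h₀/0.00110.
t_empty = 2·0.526·√3.48/0.00110 = 1.0520·1.8655/0.00110 = 1784.1 s.

1780 s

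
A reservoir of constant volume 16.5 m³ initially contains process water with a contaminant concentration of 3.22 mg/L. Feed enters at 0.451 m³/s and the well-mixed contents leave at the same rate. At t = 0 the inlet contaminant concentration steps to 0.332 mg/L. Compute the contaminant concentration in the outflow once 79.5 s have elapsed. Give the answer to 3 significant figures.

0.661 mg/L

Unsteady species balance (constant V, well mixed): V dC/dt = Q(C_in − C).
So dC/dt = (C_in − C)/τ with τ = V/Q = 16.5/0.451 = 36.585 s.
Integrating: C(t) = C_in + (C₀ − C_in) e^(−t/τ).
C(79.5) = 0.332 + (3.22 − 0.332)·e^(−79.5/36.585) = 0.332 + (2.8880)·0.11384 = 0.66076 mg/L.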